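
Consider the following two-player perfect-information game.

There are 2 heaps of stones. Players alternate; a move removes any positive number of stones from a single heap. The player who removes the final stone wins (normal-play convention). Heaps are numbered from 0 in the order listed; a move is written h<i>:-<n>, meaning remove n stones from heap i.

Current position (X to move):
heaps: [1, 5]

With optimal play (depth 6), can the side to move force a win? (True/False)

X winning at [(1,5)]: True

p1 X@[(1,5)]: h0:-1[(0,5)]-1 h1:-1[(1,4)]-1 h1:-2[(1,3)]-1 h1:-3[(1,2)]-1 h1:-4[(1,1)]+1* h1:-5[(1,0)]-1
p2 O@[(1,1)]: h0:-1[(0,1)]-1* h1:-1[(1,0)]-1
p3 X@[(0,1)]: h1:-1[(0,0)]+1*
p4 O@[(0,0)] terminal -1; root [(1,5)] d6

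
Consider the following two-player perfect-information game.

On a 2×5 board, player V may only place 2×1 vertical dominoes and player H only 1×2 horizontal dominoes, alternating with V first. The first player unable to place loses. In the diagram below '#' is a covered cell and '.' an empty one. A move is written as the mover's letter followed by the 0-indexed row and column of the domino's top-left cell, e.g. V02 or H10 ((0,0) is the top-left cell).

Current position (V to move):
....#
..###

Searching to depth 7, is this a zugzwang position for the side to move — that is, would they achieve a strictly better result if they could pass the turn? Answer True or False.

zugzwang(....#/..###, V) = False

p1 V@[....#/..###]: V00[#...#/#.###]-1 V01[.#..#/.####]+1*
p2 H@[.#..#/.####]: H02[.####/.####]-1*
p3 V@[.####/.####]: V00[#####/#####]+1*
p4 H@[#####/#####] terminal -1; root [....#/..###] d7
if V skipped the turn, H would face:
~ p1 H@[....#/..###]: H00[##..#/..###]+1* H01[.##.#/..###]-1 H02[..###/..###]-1 H10[....#/#####]+1
~ p2 V@[##..#/..###] terminal -1; root [....#/..###] d7
compare (V): move=+1 vs pass=-1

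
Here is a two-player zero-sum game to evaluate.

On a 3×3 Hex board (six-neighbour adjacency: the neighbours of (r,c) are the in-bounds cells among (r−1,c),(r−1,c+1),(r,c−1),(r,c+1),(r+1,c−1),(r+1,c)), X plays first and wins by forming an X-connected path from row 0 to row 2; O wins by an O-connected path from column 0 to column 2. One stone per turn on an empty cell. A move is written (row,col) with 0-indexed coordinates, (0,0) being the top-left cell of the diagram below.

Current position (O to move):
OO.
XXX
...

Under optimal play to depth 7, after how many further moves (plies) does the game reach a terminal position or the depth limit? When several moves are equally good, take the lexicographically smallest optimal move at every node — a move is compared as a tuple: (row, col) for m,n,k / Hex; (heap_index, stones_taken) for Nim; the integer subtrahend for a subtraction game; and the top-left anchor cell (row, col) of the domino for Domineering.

PV length from [OO./XXX/...]: 1 ply

p1 O@[OO./XXX/...]: (0,2)[OOO/XXX/...]+1* (2,0)[OO./XXX/O..]-1 (2,1)[OO./XXX/.O.]-1 (2,2)[OO./XXX/..O]-1
p2 X@[OOO/XXX/...] terminal -1; root [OO./XXX/...] d7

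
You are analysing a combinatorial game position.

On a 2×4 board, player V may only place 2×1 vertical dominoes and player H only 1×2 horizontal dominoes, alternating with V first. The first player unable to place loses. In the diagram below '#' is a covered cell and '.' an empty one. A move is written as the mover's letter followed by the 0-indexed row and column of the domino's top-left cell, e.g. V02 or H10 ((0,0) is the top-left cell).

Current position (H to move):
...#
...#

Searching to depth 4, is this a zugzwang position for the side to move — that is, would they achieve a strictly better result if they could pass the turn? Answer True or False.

p1 H@[...#/...#]: H00[##.#/...#]+1* H01[.###/...#]+1 H10[...#/##.#]+1 H11[...#/.###]+1
p2 V@[##.#/...#]: V02[####/..##]-1*
p3 H@[####/..##]: H10[####/####]+1*
p4 V@[####/####] terminal -1; root [...#/...#] d4
pass branch (V moves first from the same position):
  | p1 V@[...#/...#]: V00[#..#/#..#]-1 V01[.#.#/.#.#]+1* V02[..##/..##]-1
  | p2 H@[.#.#/.#.#] terminal -1; root [...#/...#] d4
H moving scores +1; H passing scores -1

zugzwang(...#/...#, H) = False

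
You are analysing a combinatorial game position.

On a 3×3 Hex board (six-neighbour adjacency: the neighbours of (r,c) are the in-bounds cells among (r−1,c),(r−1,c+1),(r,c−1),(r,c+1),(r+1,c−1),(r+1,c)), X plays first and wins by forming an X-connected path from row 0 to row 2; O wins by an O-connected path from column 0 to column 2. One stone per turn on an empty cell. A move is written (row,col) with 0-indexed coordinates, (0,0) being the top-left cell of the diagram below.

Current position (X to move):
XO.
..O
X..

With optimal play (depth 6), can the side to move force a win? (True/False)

X winning at [XO./..O/X..]: True

[XO./..O/X..] X move#1: (0,2):+1/XOX/..O/X..*, (1,0):+1/XO./X.O/X.., (1,1):+1/XO./.XO/X.., (2,1):-1/XO./..O/XX., (2,2):-1/XO./..O/X.X
[XOX/..O/X..] O move#2: (1,0):-1/XOX/O.O/X..*, (1,1):-1/XOX/.OO/X.., (2,1):-1/XOX/..O/XO., (2,2):-1/XOX/..O/X.O
[XOX/O.O/X..] X move#3: (1,1):+1/XOX/OXO/X..*, (2,1):-1/XOX/O.O/XX., (2,2):-1/XOX/O.O/X.X
[XOX/OXO/X..] end (terminal -1, O#4); searched XO./..O/X.. to 6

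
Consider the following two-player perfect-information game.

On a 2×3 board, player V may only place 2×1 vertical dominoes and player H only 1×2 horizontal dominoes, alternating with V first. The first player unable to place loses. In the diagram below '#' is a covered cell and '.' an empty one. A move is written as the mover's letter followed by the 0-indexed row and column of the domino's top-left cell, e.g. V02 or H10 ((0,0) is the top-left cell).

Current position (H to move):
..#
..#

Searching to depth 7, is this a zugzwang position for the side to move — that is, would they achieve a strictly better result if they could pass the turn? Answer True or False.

zugzwang(..#/..#, H) = False

[..#/..#] H move#1: H00:+1/###/..#*, H10:+1/..#/###
[###/..#] end (terminal -1, V#2); searched ..#/..# to 7
if H skipped the turn, V would face:
~ [..#/..#] V move#1: V00:+1/#.#/#.#*, V01:+1/.##/.##
~ [#.#/#.#] end (terminal -1, H#2); searched ..#/..# to 7
compare (H): move=+1 vs pass=-1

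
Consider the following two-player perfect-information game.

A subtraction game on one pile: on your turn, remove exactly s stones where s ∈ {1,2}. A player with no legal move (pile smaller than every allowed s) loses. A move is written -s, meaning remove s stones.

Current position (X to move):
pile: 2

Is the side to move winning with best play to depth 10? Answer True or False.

p1 X@[2]: -1[1]-1 -2[0]+1*
p2 O@[0] terminal -1; root [2] d10

X winning at [2]: True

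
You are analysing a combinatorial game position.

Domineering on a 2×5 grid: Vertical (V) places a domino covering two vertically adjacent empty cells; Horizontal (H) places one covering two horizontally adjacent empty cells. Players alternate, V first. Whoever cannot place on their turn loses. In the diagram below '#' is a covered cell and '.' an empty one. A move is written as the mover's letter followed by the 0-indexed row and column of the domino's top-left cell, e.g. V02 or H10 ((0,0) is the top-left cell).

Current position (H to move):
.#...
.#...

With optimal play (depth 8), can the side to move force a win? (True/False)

[.#.../.#...] H move#1: H02:-1/.###./.#...*, H03:-1/.#.##/.#..., H12:-1/.#.../.###., H13:-1/.#.../.#.##
[.###./.#...] V move#2: V00:-1/####./##..., V04:+1/.####/.#..#*
[.####/.#..#] H move#3: H12:-1/.####/.####*
[.####/.####] V move#4: V00:+1/#####/#####*
[#####/#####] end (terminal -1, H#5); searched .#.../.#... to 8

H winning at [.#.../.#...]: False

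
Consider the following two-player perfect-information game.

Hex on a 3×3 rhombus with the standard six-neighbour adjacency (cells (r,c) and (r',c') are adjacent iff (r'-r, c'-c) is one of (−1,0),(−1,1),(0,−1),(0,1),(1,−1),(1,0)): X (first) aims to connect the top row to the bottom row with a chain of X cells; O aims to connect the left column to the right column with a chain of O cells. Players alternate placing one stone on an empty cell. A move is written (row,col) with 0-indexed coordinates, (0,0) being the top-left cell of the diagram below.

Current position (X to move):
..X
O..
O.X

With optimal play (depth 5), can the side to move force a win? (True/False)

X winning at [..X/O../O.X]: True

ply 1, X at ..X/O../O.X | (0,0)=-1→X.X/O../O.X; (0,1)=-1→.XX/O../O.X; (1,1)=+1→..X/OX./O.X*; (1,2)=+1→..X/O.X/O.X; (2,1)=+1→..X/O../OXX
ply 2, O at ..X/OX./O.X | (0,0)=-1→O.X/OX./O.X*; (0,1)=-1→.OX/OX./O.X; (1,2)=-1→..X/OXO/O.X; (2,1)=-1→..X/OX./OOX
ply 3, X at O.X/OX./O.X | (0,1)=+1→OXX/OX./O.X*; (1,2)=+1→O.X/OXX/O.X; (2,1)=+1→O.X/OX./OXX
ply 4, O at OXX/OX./O.X | (1,2)=-1→OXX/OXO/O.X*; (2,1)=-1→OXX/OX./OOX
ply 5, X at OXX/OXO/O.X | (2,1)=+1→OXX/OXO/OXX*
ply 6: OXX/OXO/OXX is terminal -1 (O); from ..X/O../O.X depth 5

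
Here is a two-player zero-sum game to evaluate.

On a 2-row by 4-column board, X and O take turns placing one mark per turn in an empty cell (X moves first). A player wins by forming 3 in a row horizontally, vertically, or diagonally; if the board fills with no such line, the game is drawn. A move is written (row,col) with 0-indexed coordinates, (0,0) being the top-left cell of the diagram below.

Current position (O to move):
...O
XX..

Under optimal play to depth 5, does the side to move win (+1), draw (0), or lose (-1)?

ply 1, O at ...O/XX.. | (0,0)=-1→O..O/XX..; (0,1)=-1→.O.O/XX..; (0,2)=-1→..OO/XX..; (1,2)=+0→...O/XXO.*; (1,3)=-1→...O/XX.O
ply 2, X at ...O/XXO. | (0,0)=+0→X..O/XXO.*; (0,1)=+0→.X.O/XXO.; (0,2)=+0→..XO/XXO.; (1,3)=+0→...O/XXOX
ply 3, O at X..O/XXO. | (0,1)=+0→XO.O/XXO.*; (0,2)=+0→X.OO/XXO.; (1,3)=+0→X..O/XXOO
ply 4, X at XO.O/XXO. | (0,2)=+0→XOXO/XXO.*; (1,3)=-1→XO.O/XXOX
ply 5, O at XOXO/XXO. | (1,3)=+0→XOXO/XXOO*
ply 6: XOXO/XXOO is terminal +0 (X); from ...O/XX.. depth 5

value(...O/XX.., O) = 0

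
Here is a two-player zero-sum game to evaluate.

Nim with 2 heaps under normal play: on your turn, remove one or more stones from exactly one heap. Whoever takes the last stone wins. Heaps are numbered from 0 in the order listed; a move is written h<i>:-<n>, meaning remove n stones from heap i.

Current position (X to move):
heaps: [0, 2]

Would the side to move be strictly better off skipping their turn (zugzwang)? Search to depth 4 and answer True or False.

zugzwang((0,2), X) = False

ply 1, X at (0,2) | h1:-1=-1→(0,1); h1:-2=+1→(0,0)*
ply 2: (0,0) is terminal -1 (O); from (0,2) depth 4
pass branch (O moves first from the same position):
  | ply 1, O at (0,2) | h1:-1=-1→(0,1); h1:-2=+1→(0,0)*
  | ply 2: (0,0) is terminal -1 (X); from (0,2) depth 4
X moving scores +1; X passing scores -1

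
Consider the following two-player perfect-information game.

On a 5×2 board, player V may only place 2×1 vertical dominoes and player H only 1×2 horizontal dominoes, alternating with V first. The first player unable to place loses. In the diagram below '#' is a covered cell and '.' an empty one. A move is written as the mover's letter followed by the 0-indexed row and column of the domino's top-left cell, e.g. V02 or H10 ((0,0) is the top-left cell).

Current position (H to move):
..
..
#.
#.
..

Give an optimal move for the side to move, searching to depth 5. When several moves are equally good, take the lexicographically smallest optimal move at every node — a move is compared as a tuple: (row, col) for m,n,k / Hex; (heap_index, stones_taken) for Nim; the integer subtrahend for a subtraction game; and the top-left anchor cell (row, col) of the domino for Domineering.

H's best at [../../#./#./..]: H00

p1 H@[../../#./#./..]: H00[##/../#./#./..]+1* H10[../##/#./#./..]+1 H40[../../#./#./##]-1
p2 V@[##/../#./#./..]: V11[##/.#/##/#./..]-1* V21[##/../##/##/..]-1 V31[##/../#./##/.#]-1
p3 H@[##/.#/##/#./..]: H40[##/.#/##/#./##]+1*
p4 V@[##/.#/##/#./##] terminal -1; root [../../#./#./..] d5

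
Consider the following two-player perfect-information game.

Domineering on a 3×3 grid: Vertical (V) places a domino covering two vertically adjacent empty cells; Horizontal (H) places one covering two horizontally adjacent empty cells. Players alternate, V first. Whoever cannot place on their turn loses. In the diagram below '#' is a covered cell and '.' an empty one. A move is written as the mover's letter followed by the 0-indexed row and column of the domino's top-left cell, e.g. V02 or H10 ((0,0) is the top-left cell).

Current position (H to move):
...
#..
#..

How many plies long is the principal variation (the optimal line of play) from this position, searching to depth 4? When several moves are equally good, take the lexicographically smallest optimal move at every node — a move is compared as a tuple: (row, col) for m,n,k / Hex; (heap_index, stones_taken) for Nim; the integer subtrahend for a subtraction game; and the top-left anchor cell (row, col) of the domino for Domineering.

PV length from [.../#../#..]: 1 ply

[.../#../#..] H move#1: H00:-1/##./#../#.., H01:-1/.##/#../#.., H11:+1/.../###/#..*, H21:-1/.../#../###
[.../###/#..] end (terminal -1, V#2); searched .../#../#.. to 4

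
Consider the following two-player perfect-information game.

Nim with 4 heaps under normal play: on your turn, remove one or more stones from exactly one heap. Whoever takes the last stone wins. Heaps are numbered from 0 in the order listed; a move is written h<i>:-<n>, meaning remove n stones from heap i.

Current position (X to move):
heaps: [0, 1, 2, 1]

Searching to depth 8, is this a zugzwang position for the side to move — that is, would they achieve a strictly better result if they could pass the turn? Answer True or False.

zugzwang((0,1,2,1), X) = False

ply 1, X at (0,1,2,1) | h1:-1=-1→(0,0,2,1); h2:-1=-1→(0,1,1,1); h2:-2=+1→(0,1,0,1)*; h3:-1=-1→(0,1,2,0)
ply 2, O at (0,1,0,1) | h1:-1=-1→(0,0,0,1)*; h3:-1=-1→(0,1,0,0)
ply 3, X at (0,0,0,1) | h3:-1=+1→(0,0,0,0)*
ply 4: (0,0,0,0) is terminal -1 (O); from (0,1,2,1) depth 8
pass branch (O moves first from the same position):
  | ply 1, O at (0,1,2,1) | h1:-1=-1→(0,0,2,1); h2:-1=-1→(0,1,1,1); h2:-2=+1→(0,1,0,1)*; h3:-1=-1→(0,1,2,0)
  | ply 2, X at (0,1,0,1) | h1:-1=-1→(0,0,0,1)*; h3:-1=-1→(0,1,0,0)
  | ply 3, O at (0,0,0,1) | h3:-1=+1→(0,0,0,0)*
  | ply 4: (0,0,0,0) is terminal -1 (X); from (0,1,2,1) depth 8
X moving scores +1; X passing scores -1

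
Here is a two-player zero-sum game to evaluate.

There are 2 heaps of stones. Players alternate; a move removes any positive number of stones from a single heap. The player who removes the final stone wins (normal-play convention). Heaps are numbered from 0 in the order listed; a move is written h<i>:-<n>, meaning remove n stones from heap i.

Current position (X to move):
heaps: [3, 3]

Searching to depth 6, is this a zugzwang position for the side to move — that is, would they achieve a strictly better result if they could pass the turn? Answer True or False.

p1 X@[(3,3)]: h0:-1[(2,3)]-1* h0:-2[(1,3)]-1 h0:-3[(0,3)]-1 h1:-1[(3,2)]-1 h1:-2[(3,1)]-1 h1:-3[(3,0)]-1
p2 O@[(2,3)]: h0:-1[(1,3)]-1 h0:-2[(0,3)]-1 h1:-1[(2,2)]+1* h1:-2[(2,1)]-1 h1:-3[(2,0)]-1
p3 X@[(2,2)]: h0:-1[(1,2)]-1* h0:-2[(0,2)]-1 h1:-1[(2,1)]-1 h1:-2[(2,0)]-1
p4 O@[(1,2)]: h0:-1[(0,2)]-1 h1:-1[(1,1)]+1* h1:-2[(1,0)]-1
p5 X@[(1,1)]: h0:-1[(0,1)]-1* h1:-1[(1,0)]-1
p6 O@[(0,1)]: h1:-1[(0,0)]+1*
p7 X@[(0,0)] terminal -1; root [(3,3)] d6
if X skipped the turn, O would face:
~ p1 O@[(3,3)]: h0:-1[(2,3)]-1* h0:-2[(1,3)]-1 h0:-3[(0,3)]-1 h1:-1[(3,2)]-1 h1:-2[(3,1)]-1 h1:-3[(3,0)]-1
~ p2 X@[(2,3)]: h0:-1[(1,3)]-1 h0:-2[(0,3)]-1 h1:-1[(2,2)]+1* h1:-2[(2,1)]-1 h1:-3[(2,0)]-1
~ p3 O@[(2,2)]: h0:-1[(1,2)]-1* h0:-2[(0,2)]-1 h1:-1[(2,1)]-1 h1:-2[(2,0)]-1
~ p4 X@[(1,2)]: h0:-1[(0,2)]-1 h1:-1[(1,1)]+1* h1:-2[(1,0)]-1
~ p5 O@[(1,1)]: h0:-1[(0,1)]-1* h1:-1[(1,0)]-1
~ p6 X@[(0,1)]: h1:-1[(0,0)]+1*
~ p7 O@[(0,0)] terminal -1; root [(3,3)] d6
compare (X): move=-1 vs pass=+1

zugzwang((3,3), X) = True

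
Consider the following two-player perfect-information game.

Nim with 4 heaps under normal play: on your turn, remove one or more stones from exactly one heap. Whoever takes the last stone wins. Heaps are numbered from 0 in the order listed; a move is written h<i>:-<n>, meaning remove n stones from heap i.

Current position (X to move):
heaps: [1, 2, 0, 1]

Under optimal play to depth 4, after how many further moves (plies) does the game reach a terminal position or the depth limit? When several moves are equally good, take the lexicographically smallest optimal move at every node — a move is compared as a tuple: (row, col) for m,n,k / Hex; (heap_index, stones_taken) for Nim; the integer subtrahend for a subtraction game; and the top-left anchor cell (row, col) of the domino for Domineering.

PV length from [(1,2,0,1)]: 3 plies

[(1,2,0,1)] X move#1: h0:-1:-1/(0,2,0,1), h1:-1:-1/(1,1,0,1), h1:-2:+1/(1,0,0,1)*, h3:-1:-1/(1,2,0,0)
[(1,0,0,1)] O move#2: h0:-1:-1/(0,0,0,1)*, h3:-1:-1/(1,0,0,0)
[(0,0,0,1)] X move#3: h3:-1:+1/(0,0,0,0)*
[(0,0,0,0)] end (terminal -1, O#4); searched (1,2,0,1) to 4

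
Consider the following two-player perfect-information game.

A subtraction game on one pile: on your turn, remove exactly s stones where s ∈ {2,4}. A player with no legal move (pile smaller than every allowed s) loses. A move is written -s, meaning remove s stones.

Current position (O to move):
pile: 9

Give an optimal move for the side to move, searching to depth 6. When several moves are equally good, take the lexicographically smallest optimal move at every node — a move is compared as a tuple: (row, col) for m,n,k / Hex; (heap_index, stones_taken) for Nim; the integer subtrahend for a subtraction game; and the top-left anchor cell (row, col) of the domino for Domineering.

[9] O move#1: -2:+1/7*, -4:-1/5
[7] X move#2: -2:-1/5*, -4:-1/3
[5] O move#3: -2:-1/3, -4:+1/1*
[1] end (terminal -1, X#4); searched 9 to 6

O's best at [9]: -2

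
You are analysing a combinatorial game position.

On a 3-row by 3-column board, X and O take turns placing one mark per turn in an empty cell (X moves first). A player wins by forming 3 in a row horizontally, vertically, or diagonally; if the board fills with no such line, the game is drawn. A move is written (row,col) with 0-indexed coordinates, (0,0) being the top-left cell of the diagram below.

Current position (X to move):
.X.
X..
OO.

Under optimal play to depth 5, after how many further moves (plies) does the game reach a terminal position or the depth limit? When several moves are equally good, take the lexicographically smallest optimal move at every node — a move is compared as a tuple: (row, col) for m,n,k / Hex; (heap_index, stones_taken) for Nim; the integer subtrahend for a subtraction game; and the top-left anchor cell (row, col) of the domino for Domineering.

ply 1, X at .X./X../OO. | (0,0)=-1→XX./X../OO.; (0,2)=-1→.XX/X../OO.; (1,1)=-1→.X./XX./OO.; (1,2)=-1→.X./X.X/OO.; (2,2)=+1→.X./X../OOX*
ply 2, O at .X./X../OOX | (0,0)=-1→OX./X../OOX*; (0,2)=-1→.XO/X../OOX; (1,1)=-1→.X./XO./OOX; (1,2)=-1→.X./X.O/OOX
ply 3, X at OX./X../OOX | (0,2)=+0→OXX/X../OOX; (1,1)=+0→OX./XX./OOX; (1,2)=+1→OX./X.X/OOX*
ply 4, O at OX./X.X/OOX | (0,2)=-1→OXO/X.X/OOX*; (1,1)=-1→OX./XOX/OOX
ply 5, X at OXO/X.X/OOX | (1,1)=+1→OXO/XXX/OOX*
ply 6: OXO/XXX/OOX is terminal -1 (O); from .X./X../OO. depth 5

PV length from [.X./X../OO.]: 5 plies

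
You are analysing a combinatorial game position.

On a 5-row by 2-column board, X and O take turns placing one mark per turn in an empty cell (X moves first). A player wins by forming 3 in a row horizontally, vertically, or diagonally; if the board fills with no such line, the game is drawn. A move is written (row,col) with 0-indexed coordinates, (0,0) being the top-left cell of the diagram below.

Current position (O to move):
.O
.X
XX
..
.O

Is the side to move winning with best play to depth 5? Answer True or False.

O winning at [.O/.X/XX/../.O]: False

[.O/.X/XX/../.O] O move#1: (0,0):-1/OO/.X/XX/../.O*, (1,0):-1/.O/OX/XX/../.O, (3,0):-1/.O/.X/XX/O./.O, (3,1):-1/.O/.X/XX/.O/.O, (4,0):-1/.O/.X/XX/../OO
[OO/.X/XX/../.O] X move#2: (1,0):+1/OO/XX/XX/../.O*, (3,0):+1/OO/.X/XX/X./.O, (3,1):+1/OO/.X/XX/.X/.O, (4,0):+1/OO/.X/XX/../XO
[OO/XX/XX/../.O] O move#3: (3,0):-1/OO/XX/XX/O./.O*, (3,1):-1/OO/XX/XX/.O/.O, (4,0):-1/OO/XX/XX/../OO
[OO/XX/XX/O./.O] X move#4: (3,1):+1/OO/XX/XX/OX/.O*, (4,0):+0/OO/XX/XX/O./XO
[OO/XX/XX/OX/.O] end (terminal -1, O#5); searched .O/.X/XX/../.O to 5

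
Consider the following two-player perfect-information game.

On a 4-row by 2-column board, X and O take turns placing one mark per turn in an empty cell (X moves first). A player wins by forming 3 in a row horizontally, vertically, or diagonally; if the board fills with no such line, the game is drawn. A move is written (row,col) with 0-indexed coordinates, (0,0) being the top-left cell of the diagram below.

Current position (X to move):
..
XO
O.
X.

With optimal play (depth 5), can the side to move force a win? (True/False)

[../XO/O./X.] X move#1: (0,0):-1/X./XO/O./X., (0,1):+0/.X/XO/O./X.*, (2,1):+0/../XO/OX/X., (3,1):+0/../XO/O./XX
[.X/XO/O./X.] O move#2: (0,0):+0/OX/XO/O./X.*, (2,1):+0/.X/XO/OO/X., (3,1):+0/.X/XO/O./XO
[OX/XO/O./X.] X move#3: (2,1):+0/OX/XO/OX/X.*, (3,1):+0/OX/XO/O./XX
[OX/XO/OX/X.] O move#4: (3,1):+0/OX/XO/OX/XO*
[OX/XO/OX/XO] end (terminal +0, X#5); searched ../XO/O./X. to 5

X winning at [../XO/O./X.]: False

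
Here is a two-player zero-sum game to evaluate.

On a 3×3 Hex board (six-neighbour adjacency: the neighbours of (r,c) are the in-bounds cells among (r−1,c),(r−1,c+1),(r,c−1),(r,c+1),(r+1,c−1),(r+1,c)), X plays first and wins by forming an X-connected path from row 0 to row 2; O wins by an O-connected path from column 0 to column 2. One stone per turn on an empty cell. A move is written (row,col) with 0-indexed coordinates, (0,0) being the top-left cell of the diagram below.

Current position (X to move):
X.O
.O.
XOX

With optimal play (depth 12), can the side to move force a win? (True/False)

X winning at [X.O/.O./XOX]: True

[X.O/.O./XOX] X move#1: (0,1):-1/XXO/.O./XOX, (1,0):+1/X.O/XO./XOX*, (1,2):-1/X.O/.OX/XOX
[X.O/XO./XOX] end (terminal -1, O#2); searched X.O/.O./XOX to 12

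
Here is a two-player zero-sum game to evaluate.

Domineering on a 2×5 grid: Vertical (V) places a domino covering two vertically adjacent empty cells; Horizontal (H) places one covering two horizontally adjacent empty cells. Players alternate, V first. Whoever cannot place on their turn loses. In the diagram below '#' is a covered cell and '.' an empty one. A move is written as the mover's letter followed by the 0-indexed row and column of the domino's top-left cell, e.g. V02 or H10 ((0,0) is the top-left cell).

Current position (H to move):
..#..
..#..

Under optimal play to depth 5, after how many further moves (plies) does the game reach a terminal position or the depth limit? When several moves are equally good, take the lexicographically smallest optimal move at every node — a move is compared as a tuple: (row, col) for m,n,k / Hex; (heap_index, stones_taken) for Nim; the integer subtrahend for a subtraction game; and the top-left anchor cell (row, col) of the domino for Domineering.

PV length from [..#../..#..]: 4 plies

[..#../..#..] H move#1: H00:-1/###../..#..*, H03:-1/..###/..#.., H10:-1/..#../###.., H13:-1/..#../..###
[###../..#..] V move#2: V03:+1/####./..##.*, V04:+1/###.#/..#.#
[####./..##.] H move#3: H10:-1/####./####.*
[####./####.] V move#4: V04:+1/#####/#####*
[#####/#####] end (terminal -1, H#5); searched ..#../..#.. to 5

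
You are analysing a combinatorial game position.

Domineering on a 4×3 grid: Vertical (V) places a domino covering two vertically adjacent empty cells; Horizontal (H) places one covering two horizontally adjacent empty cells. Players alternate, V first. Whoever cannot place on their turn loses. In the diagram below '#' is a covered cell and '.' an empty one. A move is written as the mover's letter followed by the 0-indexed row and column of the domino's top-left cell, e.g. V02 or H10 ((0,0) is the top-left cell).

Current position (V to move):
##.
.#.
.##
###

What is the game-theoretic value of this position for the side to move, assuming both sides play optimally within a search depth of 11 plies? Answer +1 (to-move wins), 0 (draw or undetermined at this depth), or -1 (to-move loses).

value(##./.#./.##/###, V) = +1

ply 1, V at ##./.#./.##/### | V02=+1→###/.##/.##/###*; V10=+1→##./##./###/###
ply 2: ###/.##/.##/### is terminal -1 (H); from ##./.#./.##/### depth 11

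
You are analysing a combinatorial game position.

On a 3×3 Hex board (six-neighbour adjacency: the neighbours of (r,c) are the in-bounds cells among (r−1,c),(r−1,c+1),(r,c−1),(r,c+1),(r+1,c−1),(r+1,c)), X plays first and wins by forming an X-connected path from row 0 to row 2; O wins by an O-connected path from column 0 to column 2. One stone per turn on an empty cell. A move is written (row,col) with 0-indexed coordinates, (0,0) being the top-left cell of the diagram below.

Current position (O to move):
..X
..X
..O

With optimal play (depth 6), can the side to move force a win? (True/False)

ply 1, O at ..X/..X/..O | (0,0)=-1→O.X/..X/..O*; (0,1)=-1→.OX/..X/..O; (1,0)=-1→..X/O.X/..O; (1,1)=-1→..X/.OX/..O; (2,0)=-1→..X/..X/O.O; (2,1)=-1→..X/..X/.OO
ply 2, X at O.X/..X/..O | (0,1)=+1→OXX/..X/..O*; (1,0)=+1→O.X/X.X/..O; (1,1)=+1→O.X/.XX/..O; (2,0)=+1→O.X/..X/X.O; (2,1)=+1→O.X/..X/.XO
ply 3, O at OXX/..X/..O | (1,0)=-1→OXX/O.X/..O*; (1,1)=-1→OXX/.OX/..O; (2,0)=-1→OXX/..X/O.O; (2,1)=-1→OXX/..X/.OO
ply 4, X at OXX/O.X/..O | (1,1)=+1→OXX/OXX/..O*; (2,0)=+1→OXX/O.X/X.O; (2,1)=+1→OXX/O.X/.XO
ply 5, O at OXX/OXX/..O | (2,0)=-1→OXX/OXX/O.O*; (2,1)=-1→OXX/OXX/.OO
ply 6, X at OXX/OXX/O.O | (2,1)=+1→OXX/OXX/OXO*
ply 7: OXX/OXX/OXO is terminal -1 (O); from ..X/..X/..O depth 6

O winning at [..X/..X/..O]: False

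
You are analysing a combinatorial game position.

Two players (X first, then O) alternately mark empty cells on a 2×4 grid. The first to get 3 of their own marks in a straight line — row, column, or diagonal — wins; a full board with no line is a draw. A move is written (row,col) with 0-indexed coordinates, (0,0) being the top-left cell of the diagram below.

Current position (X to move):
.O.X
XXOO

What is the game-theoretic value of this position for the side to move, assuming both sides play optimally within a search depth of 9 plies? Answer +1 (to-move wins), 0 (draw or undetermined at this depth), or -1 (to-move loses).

value(.O.X/XXOO, X) = 0

ply 1, X at .O.X/XXOO | (0,0)=+0→XO.X/XXOO*; (0,2)=+0→.OXX/XXOO
ply 2, O at XO.X/XXOO | (0,2)=+0→XOOX/XXOO*
ply 3: XOOX/XXOO is terminal +0 (X); from .O.X/XXOO depth 9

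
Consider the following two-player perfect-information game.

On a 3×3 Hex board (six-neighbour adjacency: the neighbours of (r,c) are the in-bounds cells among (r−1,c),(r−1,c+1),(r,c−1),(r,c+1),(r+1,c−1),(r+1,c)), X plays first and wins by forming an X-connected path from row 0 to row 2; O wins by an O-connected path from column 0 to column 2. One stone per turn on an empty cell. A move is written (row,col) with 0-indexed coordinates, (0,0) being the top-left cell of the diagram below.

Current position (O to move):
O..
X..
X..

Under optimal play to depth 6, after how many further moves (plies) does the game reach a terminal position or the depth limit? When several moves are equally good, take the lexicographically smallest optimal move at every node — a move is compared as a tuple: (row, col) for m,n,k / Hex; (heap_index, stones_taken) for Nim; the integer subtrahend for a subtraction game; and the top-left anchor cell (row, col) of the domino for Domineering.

p1 O@[O../X../X..]: (0,1)[OO./X../X..]-1* (0,2)[O.O/X../X..]-1 (1,1)[O../XO./X..]-1 (1,2)[O../X.O/X..]-1 (2,1)[O../X../XO.]-1 (2,2)[O../X../X.O]-1
p2 X@[OO./X../X..]: (0,2)[OOX/X../X..]+1* (1,1)[OO./XX./X..]-1 (1,2)[OO./X.X/X..]-1 (2,1)[OO./X../XX.]-1 (2,2)[OO./X../X.X]-1
p3 O@[OOX/X../X..]: (1,1)[OOX/XO./X..]-1* (1,2)[OOX/X.O/X..]-1 (2,1)[OOX/X../XO.]-1 (2,2)[OOX/X../X.O]-1
p4 X@[OOX/XO./X..]: (1,2)[OOX/XOX/X..]+1* (2,1)[OOX/XO./XX.]-1 (2,2)[OOX/XO./X.X]-1
p5 O@[OOX/XOX/X..]: (2,1)[OOX/XOX/XO.]-1* (2,2)[OOX/XOX/X.O]-1
p6 X@[OOX/XOX/XO.]: (2,2)[OOX/XOX/XOX]+1*
p7 O@[OOX/XOX/XOX] terminal -1; root [O../X../X..] d6

PV length from [O../X../X..]: 6 plies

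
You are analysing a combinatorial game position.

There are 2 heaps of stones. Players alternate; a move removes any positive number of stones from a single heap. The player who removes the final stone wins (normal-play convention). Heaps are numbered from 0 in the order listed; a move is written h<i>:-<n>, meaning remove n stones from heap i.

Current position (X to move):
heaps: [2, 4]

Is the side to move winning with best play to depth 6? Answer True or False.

X winning at [(2,4)]: True

p1 X@[(2,4)]: h0:-1[(1,4)]-1 h0:-2[(0,4)]-1 h1:-1[(2,3)]-1 h1:-2[(2,2)]+1* h1:-3[(2,1)]-1 h1:-4[(2,0)]-1
p2 O@[(2,2)]: h0:-1[(1,2)]-1* h0:-2[(0,2)]-1 h1:-1[(2,1)]-1 h1:-2[(2,0)]-1
p3 X@[(1,2)]: h0:-1[(0,2)]-1 h1:-1[(1,1)]+1* h1:-2[(1,0)]-1
p4 O@[(1,1)]: h0:-1[(0,1)]-1* h1:-1[(1,0)]-1
p5 X@[(0,1)]: h1:-1[(0,0)]+1*
p6 O@[(0,0)] terminal -1; root [(2,4)] d6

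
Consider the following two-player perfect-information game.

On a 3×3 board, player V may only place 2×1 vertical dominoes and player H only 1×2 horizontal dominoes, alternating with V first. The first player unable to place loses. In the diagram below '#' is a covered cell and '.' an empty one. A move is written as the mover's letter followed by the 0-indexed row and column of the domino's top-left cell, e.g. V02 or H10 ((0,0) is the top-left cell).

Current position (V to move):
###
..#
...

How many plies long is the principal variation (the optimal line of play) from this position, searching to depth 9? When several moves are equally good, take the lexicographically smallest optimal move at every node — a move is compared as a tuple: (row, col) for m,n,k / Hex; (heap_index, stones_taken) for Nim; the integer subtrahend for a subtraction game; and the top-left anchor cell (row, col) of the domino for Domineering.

[###/..#/...] V move#1: V10:-1/###/#.#/#.., V11:+1/###/.##/.#.*
[###/.##/.#.] end (terminal -1, H#2); searched ###/..#/... to 9

PV length from [###/..#/...]: 1 ply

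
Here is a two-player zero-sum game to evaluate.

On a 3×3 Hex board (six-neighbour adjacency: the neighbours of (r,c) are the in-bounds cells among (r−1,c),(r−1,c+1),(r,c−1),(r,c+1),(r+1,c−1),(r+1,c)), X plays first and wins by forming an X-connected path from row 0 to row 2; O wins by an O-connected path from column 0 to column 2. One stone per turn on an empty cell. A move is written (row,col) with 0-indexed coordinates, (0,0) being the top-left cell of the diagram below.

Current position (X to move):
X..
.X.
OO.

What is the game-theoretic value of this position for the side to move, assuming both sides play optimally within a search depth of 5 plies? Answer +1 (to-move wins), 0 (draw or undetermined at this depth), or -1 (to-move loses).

[X../.X./OO.] X move#1: (0,1):-1/XX./.X./OO.*, (0,2):-1/X.X/.X./OO., (1,0):-1/X../XX./OO., (1,2):-1/X../.XX/OO., (2,2):-1/X../.X./OOX
[XX./.X./OO.] O move#2: (0,2):+1/XXO/.X./OO.*, (1,0):+1/XX./OX./OO., (1,2):+1/XX./.XO/OO., (2,2):+1/XX./.X./OOO
[XXO/.X./OO.] X move#3: (1,0):-1/XXO/XX./OO.*, (1,2):-1/XXO/.XX/OO., (2,2):-1/XXO/.X./OOX
[XXO/XX./OO.] O move#4: (1,2):+1/XXO/XXO/OO.*, (2,2):+1/XXO/XX./OOO
[XXO/XXO/OO.] end (terminal -1, X#5); searched X../.X./OO. to 5

value(X../.X./OO., X) = -1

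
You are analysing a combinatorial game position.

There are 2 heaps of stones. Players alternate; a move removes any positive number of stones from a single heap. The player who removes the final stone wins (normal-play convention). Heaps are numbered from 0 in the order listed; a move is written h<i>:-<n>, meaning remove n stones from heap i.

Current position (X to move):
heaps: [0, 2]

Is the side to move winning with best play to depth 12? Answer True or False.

X winning at [(0,2)]: True

[(0,2)] X move#1: h1:-1:-1/(0,1), h1:-2:+1/(0,0)*
[(0,0)] end (terminal -1, O#2); searched (0,2) to 12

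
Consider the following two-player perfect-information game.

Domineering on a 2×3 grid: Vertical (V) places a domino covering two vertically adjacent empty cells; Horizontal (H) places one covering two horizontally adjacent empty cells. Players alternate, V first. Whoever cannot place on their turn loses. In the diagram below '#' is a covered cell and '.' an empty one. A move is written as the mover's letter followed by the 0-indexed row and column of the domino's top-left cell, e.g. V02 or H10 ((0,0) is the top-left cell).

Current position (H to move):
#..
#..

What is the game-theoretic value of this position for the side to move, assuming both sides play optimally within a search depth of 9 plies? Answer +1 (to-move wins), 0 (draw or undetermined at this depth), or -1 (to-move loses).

value(#../#.., H) = +1

ply 1, H at #../#.. | H01=+1→###/#..*; H11=+1→#../###
ply 2: ###/#.. is terminal -1 (V); from #../#.. depth 9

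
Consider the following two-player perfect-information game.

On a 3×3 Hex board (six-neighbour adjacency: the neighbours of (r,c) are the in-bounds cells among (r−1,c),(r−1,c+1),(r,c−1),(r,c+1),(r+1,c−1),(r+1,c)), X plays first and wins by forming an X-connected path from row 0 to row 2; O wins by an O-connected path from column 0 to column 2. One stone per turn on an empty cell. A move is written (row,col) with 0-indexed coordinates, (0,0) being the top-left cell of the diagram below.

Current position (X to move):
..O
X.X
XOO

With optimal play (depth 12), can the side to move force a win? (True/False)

[..O/X.X/XOO] X move#1: (0,0):+1/X.O/X.X/XOO*, (0,1):+1/.XO/X.X/XOO, (1,1):+1/..O/XXX/XOO
[X.O/X.X/XOO] end (terminal -1, O#2); searched ..O/X.X/XOO to 12

X winning at [..O/X.X/XOO]: True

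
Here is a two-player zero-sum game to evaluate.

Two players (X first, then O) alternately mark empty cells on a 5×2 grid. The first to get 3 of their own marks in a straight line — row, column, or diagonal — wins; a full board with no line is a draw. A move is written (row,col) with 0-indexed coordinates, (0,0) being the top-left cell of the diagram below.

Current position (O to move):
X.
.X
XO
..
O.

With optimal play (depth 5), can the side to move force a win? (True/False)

O winning at [X./.X/XO/../O.]: False

[X./.X/XO/../O.] O move#1: (0,1):-1/XO/.X/XO/../O., (1,0):+0/X./OX/XO/../O.*, (3,0):-1/X./.X/XO/O./O., (3,1):-1/X./.X/XO/.O/O., (4,1):-1/X./.X/XO/../OO
[X./OX/XO/../O.] X move#2: (0,1):+0/XX/OX/XO/../O.*, (3,0):+0/X./OX/XO/X./O., (3,1):+0/X./OX/XO/.X/O., (4,1):+0/X./OX/XO/../OX
[XX/OX/XO/../O.] O move#3: (3,0):+0/XX/OX/XO/O./O.*, (3,1):+0/XX/OX/XO/.O/O., (4,1):+0/XX/OX/XO/../OO
[XX/OX/XO/O./O.] X move#4: (3,1):+0/XX/OX/XO/OX/O.*, (4,1):+0/XX/OX/XO/O./OX
[XX/OX/XO/OX/O.] O move#5: (4,1):+0/XX/OX/XO/OX/OO*
[XX/OX/XO/OX/OO] end (terminal +0, X#6); searched X./.X/XO/../O. to 5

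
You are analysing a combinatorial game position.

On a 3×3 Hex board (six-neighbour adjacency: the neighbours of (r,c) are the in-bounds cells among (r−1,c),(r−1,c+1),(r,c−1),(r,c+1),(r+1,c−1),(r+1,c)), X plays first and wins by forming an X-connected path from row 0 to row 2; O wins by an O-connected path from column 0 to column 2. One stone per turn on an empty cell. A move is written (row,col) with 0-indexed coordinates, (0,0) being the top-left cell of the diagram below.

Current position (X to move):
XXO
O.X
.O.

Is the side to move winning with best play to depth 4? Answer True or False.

ply 1, X at XXO/O.X/.O. | (1,1)=+1→XXO/OXX/.O.*; (2,0)=-1→XXO/O.X/XO.; (2,2)=-1→XXO/O.X/.OX
ply 2, O at XXO/OXX/.O. | (2,0)=-1→XXO/OXX/OO.*; (2,2)=-1→XXO/OXX/.OO
ply 3, X at XXO/OXX/OO. | (2,2)=+1→XXO/OXX/OOX*
ply 4: XXO/OXX/OOX is terminal -1 (O); from XXO/O.X/.O. depth 4

X winning at [XXO/O.X/.O.]: True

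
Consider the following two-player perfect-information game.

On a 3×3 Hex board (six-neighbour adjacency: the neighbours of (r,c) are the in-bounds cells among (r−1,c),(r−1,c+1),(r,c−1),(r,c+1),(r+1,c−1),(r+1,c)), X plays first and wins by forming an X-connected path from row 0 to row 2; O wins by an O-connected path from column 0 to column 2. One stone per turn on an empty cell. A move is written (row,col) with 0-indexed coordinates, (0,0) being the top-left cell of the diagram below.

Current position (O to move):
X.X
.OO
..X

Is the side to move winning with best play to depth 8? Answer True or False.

O winning at [X.X/.OO/..X]: True

p1 O@[X.X/.OO/..X]: (0,1)[XOX/.OO/..X]+1* (1,0)[X.X/OOO/..X]+1 (2,0)[X.X/.OO/O.X]+1 (2,1)[X.X/.OO/.OX]+1
p2 X@[XOX/.OO/..X]: (1,0)[XOX/XOO/..X]-1* (2,0)[XOX/.OO/X.X]-1 (2,1)[XOX/.OO/.XX]-1
p3 O@[XOX/XOO/..X]: (2,0)[XOX/XOO/O.X]+1* (2,1)[XOX/XOO/.OX]-1
p4 X@[XOX/XOO/O.X] terminal -1; root [X.X/.OO/..X] d8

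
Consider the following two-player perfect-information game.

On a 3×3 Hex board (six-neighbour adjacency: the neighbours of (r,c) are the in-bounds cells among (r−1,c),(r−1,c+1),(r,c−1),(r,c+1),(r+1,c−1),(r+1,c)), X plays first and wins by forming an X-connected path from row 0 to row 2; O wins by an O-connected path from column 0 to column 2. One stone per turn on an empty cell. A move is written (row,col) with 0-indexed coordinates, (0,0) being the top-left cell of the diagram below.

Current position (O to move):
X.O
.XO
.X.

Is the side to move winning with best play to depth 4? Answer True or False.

[X.O/.XO/.X.] O move#1: (0,1):-1/XOO/.XO/.X.*, (1,0):-1/X.O/OXO/.X., (2,0):-1/X.O/.XO/OX., (2,2):-1/X.O/.XO/.XO
[XOO/.XO/.X.] X move#2: (1,0):+1/XOO/XXO/.X.*, (2,0):-1/XOO/.XO/XX., (2,2):-1/XOO/.XO/.XX
[XOO/XXO/.X.] end (terminal -1, O#3); searched X.O/.XO/.X. to 4

O winning at [X.O/.XO/.X.]: False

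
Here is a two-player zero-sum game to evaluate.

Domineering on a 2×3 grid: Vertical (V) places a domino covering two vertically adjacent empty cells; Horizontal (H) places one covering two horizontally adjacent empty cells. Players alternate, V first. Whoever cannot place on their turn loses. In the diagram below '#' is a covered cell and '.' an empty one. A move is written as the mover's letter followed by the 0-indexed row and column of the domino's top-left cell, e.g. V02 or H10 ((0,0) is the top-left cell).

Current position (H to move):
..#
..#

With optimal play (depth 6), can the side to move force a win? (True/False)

H winning at [..#/..#]: True

p1 H@[..#/..#]: H00[###/..#]+1* H10[..#/###]+1
p2 V@[###/..#] terminal -1; root [..#/..#] d6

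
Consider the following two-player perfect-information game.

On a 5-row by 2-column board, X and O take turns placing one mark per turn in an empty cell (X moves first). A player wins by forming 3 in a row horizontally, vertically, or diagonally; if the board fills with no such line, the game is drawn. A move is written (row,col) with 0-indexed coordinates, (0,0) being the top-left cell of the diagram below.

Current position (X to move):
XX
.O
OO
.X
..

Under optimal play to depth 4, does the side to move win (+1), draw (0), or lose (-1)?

value(XX/.O/OO/.X/.., X) = 0

[XX/.O/OO/.X/..] X move#1: (1,0):+0/XX/XO/OO/.X/..*, (3,0):+0/XX/.O/OO/XX/.., (4,0):+0/XX/.O/OO/.X/X., (4,1):-1/XX/.O/OO/.X/.X
[XX/XO/OO/.X/..] O move#2: (3,0):+0/XX/XO/OO/OX/..*, (4,0):+0/XX/XO/OO/.X/O., (4,1):+0/XX/XO/OO/.X/.O
[XX/XO/OO/OX/..] X move#3: (4,0):+0/XX/XO/OO/OX/X.*, (4,1):-1/XX/XO/OO/OX/.X
[XX/XO/OO/OX/X.] O move#4: (4,1):+0/XX/XO/OO/OX/XO*
[XX/XO/OO/OX/XO] end (terminal +0, X#5); searched XX/.O/OO/.X/.. to 4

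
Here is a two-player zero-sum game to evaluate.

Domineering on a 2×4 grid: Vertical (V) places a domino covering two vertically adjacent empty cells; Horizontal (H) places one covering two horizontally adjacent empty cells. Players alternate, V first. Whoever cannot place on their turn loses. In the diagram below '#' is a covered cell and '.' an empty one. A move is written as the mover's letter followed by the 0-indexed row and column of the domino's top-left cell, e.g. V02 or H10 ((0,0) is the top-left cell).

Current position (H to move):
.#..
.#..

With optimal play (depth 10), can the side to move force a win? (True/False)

p1 H@[.#../.#..]: H02[.###/.#..]+1* H12[.#../.###]+1
p2 V@[.###/.#..]: V00[####/##..]-1*
p3 H@[####/##..]: H12[####/####]+1*
p4 V@[####/####] terminal -1; root [.#../.#..] d10

H winning at [.#../.#..]: True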